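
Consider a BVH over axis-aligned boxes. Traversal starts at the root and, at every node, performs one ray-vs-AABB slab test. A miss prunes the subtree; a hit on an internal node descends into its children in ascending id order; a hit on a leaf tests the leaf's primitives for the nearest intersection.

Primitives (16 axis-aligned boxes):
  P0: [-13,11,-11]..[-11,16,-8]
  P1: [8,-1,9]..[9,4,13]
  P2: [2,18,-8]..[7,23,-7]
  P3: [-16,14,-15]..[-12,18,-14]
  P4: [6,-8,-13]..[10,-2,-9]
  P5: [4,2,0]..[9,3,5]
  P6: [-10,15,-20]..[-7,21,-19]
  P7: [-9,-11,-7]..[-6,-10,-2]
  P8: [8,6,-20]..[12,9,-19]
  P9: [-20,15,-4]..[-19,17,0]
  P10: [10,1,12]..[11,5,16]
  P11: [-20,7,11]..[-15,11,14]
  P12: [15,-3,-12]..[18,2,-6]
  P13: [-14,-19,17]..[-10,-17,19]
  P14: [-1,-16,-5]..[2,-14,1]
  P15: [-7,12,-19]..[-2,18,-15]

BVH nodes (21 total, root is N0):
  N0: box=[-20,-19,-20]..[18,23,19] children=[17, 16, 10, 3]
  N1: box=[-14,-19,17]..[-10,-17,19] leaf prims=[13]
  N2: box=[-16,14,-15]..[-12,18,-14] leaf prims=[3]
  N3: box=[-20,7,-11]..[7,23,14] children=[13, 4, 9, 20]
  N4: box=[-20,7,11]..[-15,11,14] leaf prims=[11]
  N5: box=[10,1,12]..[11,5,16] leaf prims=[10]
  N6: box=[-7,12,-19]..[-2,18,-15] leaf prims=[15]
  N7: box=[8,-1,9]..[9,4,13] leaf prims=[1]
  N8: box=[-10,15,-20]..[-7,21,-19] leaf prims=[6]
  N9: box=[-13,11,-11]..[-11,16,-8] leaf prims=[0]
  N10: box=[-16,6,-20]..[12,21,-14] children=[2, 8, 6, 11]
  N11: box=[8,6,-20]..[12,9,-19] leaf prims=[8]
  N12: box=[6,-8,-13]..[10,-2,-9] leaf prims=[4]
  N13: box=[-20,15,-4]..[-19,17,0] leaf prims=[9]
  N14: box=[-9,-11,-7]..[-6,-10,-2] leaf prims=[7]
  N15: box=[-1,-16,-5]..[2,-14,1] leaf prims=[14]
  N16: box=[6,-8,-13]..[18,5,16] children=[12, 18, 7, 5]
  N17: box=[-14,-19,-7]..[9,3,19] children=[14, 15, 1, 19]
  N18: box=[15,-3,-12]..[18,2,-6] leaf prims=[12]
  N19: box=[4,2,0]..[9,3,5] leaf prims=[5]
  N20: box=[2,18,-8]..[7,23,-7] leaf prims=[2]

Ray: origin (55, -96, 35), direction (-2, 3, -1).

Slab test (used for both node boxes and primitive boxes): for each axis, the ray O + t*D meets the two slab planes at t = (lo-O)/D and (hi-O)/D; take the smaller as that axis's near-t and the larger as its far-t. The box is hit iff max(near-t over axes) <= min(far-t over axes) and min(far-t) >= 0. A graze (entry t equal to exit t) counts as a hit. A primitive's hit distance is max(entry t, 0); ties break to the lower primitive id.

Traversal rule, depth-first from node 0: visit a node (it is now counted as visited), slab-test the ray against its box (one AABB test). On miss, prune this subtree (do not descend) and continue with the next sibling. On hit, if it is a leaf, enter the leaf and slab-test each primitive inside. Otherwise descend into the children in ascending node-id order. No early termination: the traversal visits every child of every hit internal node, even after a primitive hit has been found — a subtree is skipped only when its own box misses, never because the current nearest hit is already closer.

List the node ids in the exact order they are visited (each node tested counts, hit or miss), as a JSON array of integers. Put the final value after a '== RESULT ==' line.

Walk:
N0 x:[37/2,75/2] y:[77/3,119/3] z:[16,55] -> hit [77/3,75/2], descend [3, 10, 16, 17]
  N3 x:[24,75/2] y:[103/3,119/3] z:[21,46] -> hit [103/3,75/2], descend [4, 9, 13, 20]
    N4 x:[35,75/2] y:[103/3,107/3] z:[21,24] -> miss, prune
    N9 x:[33,34] y:[107/3,112/3] z:[43,46] -> miss, prune
    N13 x:[37,75/2] y:[37,113/3] z:[35,39] -> hit [37,75/2] leaf, test {P9@t=37}
    N20 x:[24,53/2] y:[38,119/3] z:[42,43] -> miss, prune
  N10 x:[43/2,71/2] y:[34,39] z:[49,55] -> miss, prune
  N16 x:[37/2,49/2] y:[88/3,101/3] z:[19,48] -> miss, prune
  N17 x:[23,69/2] y:[77/3,33] z:[16,42] -> hit [77/3,33], descend [1, 14, 15, 19]
    N1 x:[65/2,69/2] y:[77/3,79/3] z:[16,18] -> miss, prune
    N14 x:[61/2,32] y:[85/3,86/3] z:[37,42] -> miss, prune
    N15 x:[53/2,28] y:[80/3,82/3] z:[34,40] -> miss, prune
    N19 x:[23,51/2] y:[98/3,33] z:[30,35] -> miss, prune

13 AABB tests over nodes [0, 3, 4, 9, 13, 20, 10, 16, 17, 1, 14, 15, 19]; 1 leaf entered; closest P9.

== RESULT ==
[0, 3, 4, 9, 13, 20, 10, 16, 17, 1, 14, 15, 19]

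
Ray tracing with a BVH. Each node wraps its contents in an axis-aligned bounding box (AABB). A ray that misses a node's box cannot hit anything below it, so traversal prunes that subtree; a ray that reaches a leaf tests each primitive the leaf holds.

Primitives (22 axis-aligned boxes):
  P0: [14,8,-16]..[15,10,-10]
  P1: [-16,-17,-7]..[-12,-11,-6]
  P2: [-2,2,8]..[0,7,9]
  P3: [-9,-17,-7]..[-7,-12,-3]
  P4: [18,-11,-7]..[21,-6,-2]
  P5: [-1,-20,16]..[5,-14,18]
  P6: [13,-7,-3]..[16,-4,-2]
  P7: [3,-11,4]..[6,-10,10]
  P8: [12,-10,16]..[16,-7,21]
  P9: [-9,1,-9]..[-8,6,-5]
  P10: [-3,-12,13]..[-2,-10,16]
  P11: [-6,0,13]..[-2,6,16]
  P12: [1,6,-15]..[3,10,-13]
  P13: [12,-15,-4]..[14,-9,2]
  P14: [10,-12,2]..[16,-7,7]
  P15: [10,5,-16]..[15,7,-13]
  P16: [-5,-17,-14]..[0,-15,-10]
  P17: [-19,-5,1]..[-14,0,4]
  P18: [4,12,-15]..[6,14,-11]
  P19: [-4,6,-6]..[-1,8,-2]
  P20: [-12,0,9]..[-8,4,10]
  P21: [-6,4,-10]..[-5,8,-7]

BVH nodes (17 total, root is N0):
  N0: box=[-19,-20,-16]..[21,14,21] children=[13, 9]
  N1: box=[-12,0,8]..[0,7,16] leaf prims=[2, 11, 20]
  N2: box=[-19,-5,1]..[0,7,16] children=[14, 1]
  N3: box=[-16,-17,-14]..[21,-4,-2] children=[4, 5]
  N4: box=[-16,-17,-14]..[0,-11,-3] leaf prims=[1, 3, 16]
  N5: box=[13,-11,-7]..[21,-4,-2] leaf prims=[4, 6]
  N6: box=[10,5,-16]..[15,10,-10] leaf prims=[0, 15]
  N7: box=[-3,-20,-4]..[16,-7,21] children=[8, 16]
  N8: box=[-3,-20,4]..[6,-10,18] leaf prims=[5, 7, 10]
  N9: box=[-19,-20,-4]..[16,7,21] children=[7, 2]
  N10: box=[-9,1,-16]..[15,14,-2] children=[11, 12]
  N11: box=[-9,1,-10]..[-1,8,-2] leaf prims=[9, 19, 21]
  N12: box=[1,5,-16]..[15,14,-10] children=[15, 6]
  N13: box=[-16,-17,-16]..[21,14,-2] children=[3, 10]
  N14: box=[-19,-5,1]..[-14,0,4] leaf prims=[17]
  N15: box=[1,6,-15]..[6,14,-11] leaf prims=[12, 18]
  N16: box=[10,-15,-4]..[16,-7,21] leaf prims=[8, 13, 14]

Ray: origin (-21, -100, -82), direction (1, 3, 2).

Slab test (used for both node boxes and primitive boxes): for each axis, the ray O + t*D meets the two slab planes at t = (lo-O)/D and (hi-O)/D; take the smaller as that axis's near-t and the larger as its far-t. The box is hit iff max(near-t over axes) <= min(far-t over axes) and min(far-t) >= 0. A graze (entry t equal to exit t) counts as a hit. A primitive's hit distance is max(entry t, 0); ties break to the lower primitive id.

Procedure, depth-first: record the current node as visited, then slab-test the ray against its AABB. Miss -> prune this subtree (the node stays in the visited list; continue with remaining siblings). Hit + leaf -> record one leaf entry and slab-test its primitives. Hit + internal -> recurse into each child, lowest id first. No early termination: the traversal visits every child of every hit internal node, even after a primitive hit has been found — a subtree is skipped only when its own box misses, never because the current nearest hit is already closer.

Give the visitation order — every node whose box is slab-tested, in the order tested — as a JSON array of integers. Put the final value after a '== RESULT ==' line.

Trace the traversal:
N0 x:[2,42] y:[80/3,38] z:[33,103/2] -> hit [33,38], descend [9, 13]
  N9 x:[2,37] y:[80/3,107/3] z:[39,103/2] -> miss, prune
  N13 x:[5,42] y:[83/3,38] z:[33,40] -> hit [33,38], descend [3, 10]
    N3 x:[5,42] y:[83/3,32] z:[34,40] -> miss, prune
    N10 x:[12,36] y:[101/3,38] z:[33,40] -> hit [101/3,36], descend [11, 12]
      N11 x:[12,20] y:[101/3,36] z:[36,40] -> miss, prune
      N12 x:[22,36] y:[35,38] z:[33,36] -> hit [35,36], descend [6, 15]
        N6 x:[31,36] y:[35,110/3] z:[33,36] -> hit [35,36] leaf, test {P0@t=36, P15(miss)}
        N15 x:[22,27] y:[106/3,38] z:[67/2,71/2] -> miss, prune

Summary -> nodes [0, 9, 13, 3, 10, 11, 12, 6, 15]; box-tests=9; leaf-entries=1; first=P0

== RESULT ==
[0, 9, 13, 3, 10, 11, 12, 6, 15]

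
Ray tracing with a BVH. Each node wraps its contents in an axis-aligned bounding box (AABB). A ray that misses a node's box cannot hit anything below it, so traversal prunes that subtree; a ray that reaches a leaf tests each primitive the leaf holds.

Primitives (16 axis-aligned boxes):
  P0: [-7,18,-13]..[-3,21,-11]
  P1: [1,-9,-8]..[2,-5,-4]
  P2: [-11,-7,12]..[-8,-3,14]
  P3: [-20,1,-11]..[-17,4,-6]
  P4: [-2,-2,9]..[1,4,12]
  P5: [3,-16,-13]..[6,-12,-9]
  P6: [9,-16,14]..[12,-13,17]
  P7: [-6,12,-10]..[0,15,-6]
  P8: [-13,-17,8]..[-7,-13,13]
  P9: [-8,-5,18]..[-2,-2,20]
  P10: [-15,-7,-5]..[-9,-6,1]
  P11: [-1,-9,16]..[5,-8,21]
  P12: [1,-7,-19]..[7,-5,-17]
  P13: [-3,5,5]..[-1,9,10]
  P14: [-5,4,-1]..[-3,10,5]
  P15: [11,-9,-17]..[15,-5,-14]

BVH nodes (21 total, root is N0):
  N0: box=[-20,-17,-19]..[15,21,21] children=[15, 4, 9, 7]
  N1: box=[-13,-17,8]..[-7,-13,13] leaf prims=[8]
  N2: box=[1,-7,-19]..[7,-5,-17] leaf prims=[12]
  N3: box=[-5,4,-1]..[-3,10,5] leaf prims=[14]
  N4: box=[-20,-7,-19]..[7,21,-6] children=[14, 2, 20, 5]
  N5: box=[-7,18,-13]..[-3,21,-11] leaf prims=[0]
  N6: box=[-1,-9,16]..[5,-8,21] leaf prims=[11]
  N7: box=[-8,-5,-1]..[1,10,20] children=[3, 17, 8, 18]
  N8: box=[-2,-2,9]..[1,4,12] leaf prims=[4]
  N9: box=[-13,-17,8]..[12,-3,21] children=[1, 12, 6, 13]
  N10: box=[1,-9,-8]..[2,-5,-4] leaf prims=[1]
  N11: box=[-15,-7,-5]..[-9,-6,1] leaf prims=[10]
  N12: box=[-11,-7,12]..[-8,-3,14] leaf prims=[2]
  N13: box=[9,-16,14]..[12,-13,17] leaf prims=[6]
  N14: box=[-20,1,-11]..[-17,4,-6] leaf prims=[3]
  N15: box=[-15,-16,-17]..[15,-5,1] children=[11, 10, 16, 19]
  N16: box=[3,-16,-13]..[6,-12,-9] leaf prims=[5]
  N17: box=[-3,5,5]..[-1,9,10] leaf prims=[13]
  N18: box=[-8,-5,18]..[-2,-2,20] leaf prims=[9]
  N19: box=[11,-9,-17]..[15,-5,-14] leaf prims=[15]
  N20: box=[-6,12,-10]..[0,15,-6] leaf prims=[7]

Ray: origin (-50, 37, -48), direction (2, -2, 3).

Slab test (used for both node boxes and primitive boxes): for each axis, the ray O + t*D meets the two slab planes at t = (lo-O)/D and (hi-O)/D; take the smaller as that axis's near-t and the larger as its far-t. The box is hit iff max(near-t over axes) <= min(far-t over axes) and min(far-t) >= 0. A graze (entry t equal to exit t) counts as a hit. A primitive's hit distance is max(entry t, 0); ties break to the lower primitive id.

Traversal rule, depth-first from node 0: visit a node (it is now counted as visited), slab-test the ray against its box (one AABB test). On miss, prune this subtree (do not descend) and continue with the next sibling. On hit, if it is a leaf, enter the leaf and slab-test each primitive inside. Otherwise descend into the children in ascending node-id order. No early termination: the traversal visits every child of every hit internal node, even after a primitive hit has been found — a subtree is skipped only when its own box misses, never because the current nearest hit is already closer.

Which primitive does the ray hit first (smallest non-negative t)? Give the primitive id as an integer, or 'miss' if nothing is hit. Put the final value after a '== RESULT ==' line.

Walk:
N0 x:[15,65/2] y:[8,27] z:[29/3,23] -> hit [15,23], descend [4, 7, 9, 15]
  N4 x:[15,57/2] y:[8,22] z:[29/3,14] -> miss, prune
  N7 x:[21,51/2] y:[27/2,21] z:[47/3,68/3] -> hit [21,21], descend [3, 8, 17, 18]
    N3 x:[45/2,47/2] y:[27/2,33/2] z:[47/3,53/3] -> miss, prune
    N8 x:[24,51/2] y:[33/2,39/2] z:[19,20] -> miss, prune
    N17 x:[47/2,49/2] y:[14,16] z:[53/3,58/3] -> miss, prune
    N18 x:[21,24] y:[39/2,21] z:[22,68/3] -> miss, prune
  N9 x:[37/2,31] y:[20,27] z:[56/3,23] -> hit [20,23], descend [1, 6, 12, 13]
    N1 x:[37/2,43/2] y:[25,27] z:[56/3,61/3] -> miss, prune
    N6 x:[49/2,55/2] y:[45/2,23] z:[64/3,23] -> miss, prune
    N12 x:[39/2,21] y:[20,22] z:[20,62/3] -> hit [20,62/3] leaf, test {P2@t=20}
    N13 x:[59/2,31] y:[25,53/2] z:[62/3,65/3] -> miss, prune
  N15 x:[35/2,65/2] y:[21,53/2] z:[31/3,49/3] -> miss, prune

order=[0, 4, 7, 3, 8, 17, 18, 9, 1, 6, 12, 13, 15]  |boxes|=13  |leaves|=1  hit=P2

== RESULT ==
2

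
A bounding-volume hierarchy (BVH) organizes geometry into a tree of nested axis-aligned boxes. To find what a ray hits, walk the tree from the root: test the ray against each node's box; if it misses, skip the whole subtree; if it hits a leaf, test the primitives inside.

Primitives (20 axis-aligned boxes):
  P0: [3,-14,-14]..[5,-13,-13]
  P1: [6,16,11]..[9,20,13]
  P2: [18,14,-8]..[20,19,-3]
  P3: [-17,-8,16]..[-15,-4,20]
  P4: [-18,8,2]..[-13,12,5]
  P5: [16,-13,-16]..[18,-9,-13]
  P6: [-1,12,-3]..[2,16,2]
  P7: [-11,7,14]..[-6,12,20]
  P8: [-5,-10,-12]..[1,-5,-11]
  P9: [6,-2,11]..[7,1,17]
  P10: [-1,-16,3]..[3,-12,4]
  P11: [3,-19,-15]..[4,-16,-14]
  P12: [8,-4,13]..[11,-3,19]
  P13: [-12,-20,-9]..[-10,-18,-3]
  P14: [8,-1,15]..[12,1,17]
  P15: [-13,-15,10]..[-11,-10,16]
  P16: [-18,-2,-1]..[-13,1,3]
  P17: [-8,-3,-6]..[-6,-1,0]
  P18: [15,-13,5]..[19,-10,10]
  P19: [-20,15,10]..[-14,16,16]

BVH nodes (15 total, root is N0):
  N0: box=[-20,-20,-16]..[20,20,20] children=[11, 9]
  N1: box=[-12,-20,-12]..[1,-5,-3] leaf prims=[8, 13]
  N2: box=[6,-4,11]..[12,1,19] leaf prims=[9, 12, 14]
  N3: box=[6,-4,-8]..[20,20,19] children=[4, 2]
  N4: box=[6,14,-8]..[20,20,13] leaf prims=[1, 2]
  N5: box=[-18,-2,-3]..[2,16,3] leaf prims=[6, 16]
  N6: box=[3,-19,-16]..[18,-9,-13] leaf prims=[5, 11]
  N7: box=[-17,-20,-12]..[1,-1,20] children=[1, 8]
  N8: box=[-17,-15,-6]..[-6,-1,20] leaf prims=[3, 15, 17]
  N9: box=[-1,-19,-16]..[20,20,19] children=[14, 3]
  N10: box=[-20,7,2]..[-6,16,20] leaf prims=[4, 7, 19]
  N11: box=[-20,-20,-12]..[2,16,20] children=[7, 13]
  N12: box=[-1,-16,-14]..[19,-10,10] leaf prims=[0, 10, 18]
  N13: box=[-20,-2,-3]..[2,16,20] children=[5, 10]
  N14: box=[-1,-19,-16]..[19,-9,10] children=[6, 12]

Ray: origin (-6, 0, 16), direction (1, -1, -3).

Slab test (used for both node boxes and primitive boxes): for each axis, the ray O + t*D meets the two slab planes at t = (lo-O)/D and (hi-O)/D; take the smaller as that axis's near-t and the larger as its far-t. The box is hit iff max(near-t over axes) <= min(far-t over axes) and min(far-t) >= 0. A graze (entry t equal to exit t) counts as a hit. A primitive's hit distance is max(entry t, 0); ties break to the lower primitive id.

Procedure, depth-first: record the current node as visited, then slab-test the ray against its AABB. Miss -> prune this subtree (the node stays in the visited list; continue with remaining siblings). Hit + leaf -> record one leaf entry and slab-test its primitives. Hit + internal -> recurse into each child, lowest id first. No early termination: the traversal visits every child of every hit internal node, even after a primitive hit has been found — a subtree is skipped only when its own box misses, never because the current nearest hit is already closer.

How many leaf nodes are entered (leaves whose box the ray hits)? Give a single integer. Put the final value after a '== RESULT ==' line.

Trace the traversal:
N0 x:[-14,26] y:[-20,20] z:[-4/3,32/3] -> hit [-4/3,32/3], descend [9, 11]
  N9 x:[5,26] y:[-20,19] z:[-1,32/3] -> hit [5,32/3], descend [3, 14]
    N3 x:[12,26] y:[-20,4] z:[-1,8] -> miss, prune
    N14 x:[5,25] y:[9,19] z:[2,32/3] -> hit [9,32/3], descend [6, 12]
      N6 x:[9,24] y:[9,19] z:[29/3,32/3] -> hit [29/3,32/3] leaf, test {P5(miss), P11(miss)}
      N12 x:[5,25] y:[10,16] z:[2,10] -> hit [10,10] leaf, test {P0(miss), P10(miss), P18(miss)}
  N11 x:[-14,8] y:[-16,20] z:[-4/3,28/3] -> hit [-4/3,8], descend [7, 13]
    N7 x:[-11,7] y:[1,20] z:[-4/3,28/3] -> hit [1,7], descend [1, 8]
      N1 x:[-6,7] y:[5,20] z:[19/3,28/3] -> hit [19/3,7] leaf, test {P8(miss), P13(miss)}
      N8 x:[-11,0] y:[1,15] z:[-4/3,22/3] -> miss, prune
    N13 x:[-14,8] y:[-16,2] z:[-4/3,19/3] -> hit [-4/3,2], descend [5, 10]
      N5 x:[-12,8] y:[-16,2] z:[13/3,19/3] -> miss, prune
      N10 x:[-14,0] y:[-16,-7] z:[-4/3,14/3] -> miss, prune

order=[0, 9, 3, 14, 6, 12, 11, 7, 1, 8, 13, 5, 10]  |boxes|=13  |leaves|=3  hit=miss

== RESULT ==
3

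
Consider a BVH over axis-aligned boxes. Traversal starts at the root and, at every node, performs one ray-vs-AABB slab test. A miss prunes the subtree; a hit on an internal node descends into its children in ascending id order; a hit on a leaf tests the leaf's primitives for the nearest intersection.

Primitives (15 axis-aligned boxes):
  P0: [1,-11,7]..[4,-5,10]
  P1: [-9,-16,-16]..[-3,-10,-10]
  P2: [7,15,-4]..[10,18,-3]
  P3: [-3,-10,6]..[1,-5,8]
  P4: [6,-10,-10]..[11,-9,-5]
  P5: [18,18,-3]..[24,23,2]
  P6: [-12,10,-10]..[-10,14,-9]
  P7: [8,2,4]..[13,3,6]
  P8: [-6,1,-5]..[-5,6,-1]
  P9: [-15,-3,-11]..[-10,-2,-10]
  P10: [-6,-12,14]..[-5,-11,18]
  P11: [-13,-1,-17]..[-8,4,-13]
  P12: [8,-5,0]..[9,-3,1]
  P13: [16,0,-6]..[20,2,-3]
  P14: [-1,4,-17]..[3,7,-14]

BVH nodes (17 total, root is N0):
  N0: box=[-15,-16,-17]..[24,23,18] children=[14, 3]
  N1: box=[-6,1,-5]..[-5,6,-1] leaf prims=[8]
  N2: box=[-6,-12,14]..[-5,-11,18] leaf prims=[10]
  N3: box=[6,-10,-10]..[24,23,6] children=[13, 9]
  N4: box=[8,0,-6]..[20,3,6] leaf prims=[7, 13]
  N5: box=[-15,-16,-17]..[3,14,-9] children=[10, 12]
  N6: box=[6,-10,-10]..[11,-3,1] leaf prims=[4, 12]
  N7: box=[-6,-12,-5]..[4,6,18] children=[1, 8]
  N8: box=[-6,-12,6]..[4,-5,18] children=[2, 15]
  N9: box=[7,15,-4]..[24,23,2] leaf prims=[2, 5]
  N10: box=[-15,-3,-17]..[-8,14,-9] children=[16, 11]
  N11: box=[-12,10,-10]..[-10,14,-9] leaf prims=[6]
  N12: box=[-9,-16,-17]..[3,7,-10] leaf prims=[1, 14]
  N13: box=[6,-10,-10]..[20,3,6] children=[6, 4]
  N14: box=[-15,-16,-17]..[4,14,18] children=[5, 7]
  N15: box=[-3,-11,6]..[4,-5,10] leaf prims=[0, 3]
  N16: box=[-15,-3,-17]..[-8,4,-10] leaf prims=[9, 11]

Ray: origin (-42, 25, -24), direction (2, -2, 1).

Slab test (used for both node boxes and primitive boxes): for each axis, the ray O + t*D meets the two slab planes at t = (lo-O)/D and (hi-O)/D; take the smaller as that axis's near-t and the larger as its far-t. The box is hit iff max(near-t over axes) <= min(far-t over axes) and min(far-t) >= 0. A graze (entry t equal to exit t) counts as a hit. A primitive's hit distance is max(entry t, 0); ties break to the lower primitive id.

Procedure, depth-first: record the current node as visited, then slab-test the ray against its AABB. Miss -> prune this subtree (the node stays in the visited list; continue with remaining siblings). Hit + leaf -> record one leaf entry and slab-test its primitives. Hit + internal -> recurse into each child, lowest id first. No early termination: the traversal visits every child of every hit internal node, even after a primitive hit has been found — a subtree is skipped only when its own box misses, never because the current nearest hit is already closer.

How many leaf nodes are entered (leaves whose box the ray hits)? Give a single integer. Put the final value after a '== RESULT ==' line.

Trace the traversal:
N0 x:[27/2,33] y:[1,41/2] z:[7,42] -> hit [27/2,41/2], descend [3, 14]
  N3 x:[24,33] y:[1,35/2] z:[14,30] -> miss, prune
  N14 x:[27/2,23] y:[11/2,41/2] z:[7,42] -> hit [27/2,41/2], descend [5, 7]
    N5 x:[27/2,45/2] y:[11/2,41/2] z:[7,15] -> hit [27/2,15], descend [10, 12]
      N10 x:[27/2,17] y:[11/2,14] z:[7,15] -> hit [27/2,14], descend [11, 16]
        N11 x:[15,16] y:[11/2,15/2] z:[14,15] -> miss, prune
        N16 x:[27/2,17] y:[21/2,14] z:[7,14] -> hit [27/2,14] leaf, test {P9@t=27/2, P11(miss)}
      N12 x:[33/2,45/2] y:[9,41/2] z:[7,14] -> miss, prune
    N7 x:[18,23] y:[19/2,37/2] z:[19,42] -> miss, prune

9 AABB tests over nodes [0, 3, 14, 5, 10, 11, 16, 12, 7]; 1 leaf entered; closest P9.

== RESULT ==
1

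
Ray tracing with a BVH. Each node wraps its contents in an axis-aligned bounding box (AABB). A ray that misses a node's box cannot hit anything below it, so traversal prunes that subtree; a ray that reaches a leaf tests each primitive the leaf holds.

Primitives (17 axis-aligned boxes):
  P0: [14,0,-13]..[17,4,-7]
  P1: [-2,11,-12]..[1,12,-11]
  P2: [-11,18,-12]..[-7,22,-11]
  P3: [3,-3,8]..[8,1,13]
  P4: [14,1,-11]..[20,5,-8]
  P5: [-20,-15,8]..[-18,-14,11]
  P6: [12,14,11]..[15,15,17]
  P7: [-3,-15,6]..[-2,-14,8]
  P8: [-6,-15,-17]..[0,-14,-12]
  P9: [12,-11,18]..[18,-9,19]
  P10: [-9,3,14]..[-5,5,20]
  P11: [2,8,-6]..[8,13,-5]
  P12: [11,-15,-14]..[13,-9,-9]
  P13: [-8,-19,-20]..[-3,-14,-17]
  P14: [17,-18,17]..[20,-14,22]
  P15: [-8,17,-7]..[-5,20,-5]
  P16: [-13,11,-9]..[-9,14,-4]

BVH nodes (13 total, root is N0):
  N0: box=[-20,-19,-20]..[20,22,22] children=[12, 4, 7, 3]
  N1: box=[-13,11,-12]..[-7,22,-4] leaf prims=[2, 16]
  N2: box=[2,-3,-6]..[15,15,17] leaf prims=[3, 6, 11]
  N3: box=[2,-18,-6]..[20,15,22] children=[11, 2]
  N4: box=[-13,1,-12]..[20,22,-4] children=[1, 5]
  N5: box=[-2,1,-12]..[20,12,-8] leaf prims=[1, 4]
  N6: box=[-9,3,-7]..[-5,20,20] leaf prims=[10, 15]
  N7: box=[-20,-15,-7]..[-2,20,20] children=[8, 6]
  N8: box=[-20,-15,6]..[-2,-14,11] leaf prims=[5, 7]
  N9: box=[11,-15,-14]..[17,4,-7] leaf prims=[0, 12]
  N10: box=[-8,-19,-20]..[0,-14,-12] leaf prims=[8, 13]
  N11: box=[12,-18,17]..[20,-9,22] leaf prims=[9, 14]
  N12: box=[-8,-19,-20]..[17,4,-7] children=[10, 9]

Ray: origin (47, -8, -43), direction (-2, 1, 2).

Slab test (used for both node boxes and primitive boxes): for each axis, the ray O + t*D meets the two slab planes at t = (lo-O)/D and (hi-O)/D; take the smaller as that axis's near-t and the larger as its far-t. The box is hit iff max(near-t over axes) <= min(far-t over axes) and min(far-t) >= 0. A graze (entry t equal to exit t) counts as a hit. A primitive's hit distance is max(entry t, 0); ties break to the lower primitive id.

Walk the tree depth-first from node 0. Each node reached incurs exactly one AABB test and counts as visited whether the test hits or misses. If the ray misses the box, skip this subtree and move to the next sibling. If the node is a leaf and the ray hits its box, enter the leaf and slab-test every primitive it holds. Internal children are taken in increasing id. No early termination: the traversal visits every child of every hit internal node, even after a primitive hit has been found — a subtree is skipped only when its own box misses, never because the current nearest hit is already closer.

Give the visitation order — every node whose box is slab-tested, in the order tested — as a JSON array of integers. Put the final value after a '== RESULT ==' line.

Trace the traversal:
N0 x:[27/2,67/2] y:[-11,30] z:[23/2,65/2] -> hit [27/2,30], descend [3, 4, 7, 12]
  N3 x:[27/2,45/2] y:[-10,23] z:[37/2,65/2] -> hit [37/2,45/2], descend [2, 11]
    N2 x:[16,45/2] y:[5,23] z:[37/2,30] -> hit [37/2,45/2] leaf, test {P3(miss), P6(miss), P11(miss)}
    N11 x:[27/2,35/2] y:[-10,-1] z:[30,65/2] -> miss, prune
  N4 x:[27/2,30] y:[9,30] z:[31/2,39/2] -> hit [31/2,39/2], descend [1, 5]
    N1 x:[27,30] y:[19,30] z:[31/2,39/2] -> miss, prune
    N5 x:[27/2,49/2] y:[9,20] z:[31/2,35/2] -> hit [31/2,35/2] leaf, test {P1(miss), P4(miss)}
  N7 x:[49/2,67/2] y:[-7,28] z:[18,63/2] -> hit [49/2,28], descend [6, 8]
    N6 x:[26,28] y:[11,28] z:[18,63/2] -> hit [26,28] leaf, test {P10(miss), P15(miss)}
    N8 x:[49/2,67/2] y:[-7,-6] z:[49/2,27] -> miss, prune
  N12 x:[15,55/2] y:[-11,12] z:[23/2,18] -> miss, prune

Visited [0, 3, 2, 11, 4, 1, 5, 7, 6, 8, 12]. Tests: 11 box, 3 leaf. Nearest: miss.

== RESULT ==
[0, 3, 2, 11, 4, 1, 5, 7, 6, 8, 12]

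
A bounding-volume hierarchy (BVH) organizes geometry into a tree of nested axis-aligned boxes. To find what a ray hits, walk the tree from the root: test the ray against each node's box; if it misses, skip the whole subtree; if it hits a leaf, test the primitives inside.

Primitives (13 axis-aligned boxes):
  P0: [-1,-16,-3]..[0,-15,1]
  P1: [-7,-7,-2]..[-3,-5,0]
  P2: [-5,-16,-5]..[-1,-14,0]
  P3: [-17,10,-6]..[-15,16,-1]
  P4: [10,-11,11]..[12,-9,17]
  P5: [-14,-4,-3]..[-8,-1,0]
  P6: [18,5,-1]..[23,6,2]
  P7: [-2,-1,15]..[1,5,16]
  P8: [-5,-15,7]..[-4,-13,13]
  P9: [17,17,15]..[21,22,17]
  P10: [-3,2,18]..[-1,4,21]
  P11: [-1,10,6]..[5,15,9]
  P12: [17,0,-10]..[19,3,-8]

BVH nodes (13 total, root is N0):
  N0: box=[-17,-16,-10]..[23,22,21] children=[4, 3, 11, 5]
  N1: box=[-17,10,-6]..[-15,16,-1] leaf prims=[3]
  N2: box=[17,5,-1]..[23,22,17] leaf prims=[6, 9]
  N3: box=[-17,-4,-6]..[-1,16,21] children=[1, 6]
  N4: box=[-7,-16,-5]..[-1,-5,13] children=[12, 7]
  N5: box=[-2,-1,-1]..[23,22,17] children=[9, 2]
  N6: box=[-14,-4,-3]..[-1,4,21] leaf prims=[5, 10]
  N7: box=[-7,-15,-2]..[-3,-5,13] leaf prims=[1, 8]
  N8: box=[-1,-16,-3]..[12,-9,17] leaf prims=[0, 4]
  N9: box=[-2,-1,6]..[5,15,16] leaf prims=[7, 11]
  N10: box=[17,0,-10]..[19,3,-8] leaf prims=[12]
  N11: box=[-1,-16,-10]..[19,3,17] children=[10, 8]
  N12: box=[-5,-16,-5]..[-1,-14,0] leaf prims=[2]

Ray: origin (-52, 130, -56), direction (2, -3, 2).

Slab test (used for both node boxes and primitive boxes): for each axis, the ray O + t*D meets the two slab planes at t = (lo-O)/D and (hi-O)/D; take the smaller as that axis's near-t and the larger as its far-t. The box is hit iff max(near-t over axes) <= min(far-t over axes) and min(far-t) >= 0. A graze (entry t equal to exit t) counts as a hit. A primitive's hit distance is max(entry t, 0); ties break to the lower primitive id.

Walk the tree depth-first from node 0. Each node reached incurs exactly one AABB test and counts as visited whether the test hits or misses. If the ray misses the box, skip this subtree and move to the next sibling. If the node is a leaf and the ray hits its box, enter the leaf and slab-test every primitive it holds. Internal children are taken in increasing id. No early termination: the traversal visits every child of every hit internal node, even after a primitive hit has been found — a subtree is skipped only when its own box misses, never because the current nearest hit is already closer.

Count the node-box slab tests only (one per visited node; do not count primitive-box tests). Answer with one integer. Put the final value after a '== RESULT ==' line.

Trace the traversal:
N0 x:[35/2,75/2] y:[36,146/3] z:[23,77/2] -> hit [36,75/2], descend [3, 4, 5, 11]
  N3 x:[35/2,51/2] y:[38,134/3] z:[25,77/2] -> miss, prune
  N4 x:[45/2,51/2] y:[45,146/3] z:[51/2,69/2] -> miss, prune
  N5 x:[25,75/2] y:[36,131/3] z:[55/2,73/2] -> hit [36,73/2], descend [2, 9]
    N2 x:[69/2,75/2] y:[36,125/3] z:[55/2,73/2] -> hit [36,73/2] leaf, test {P6(miss), P9@t=36}
    N9 x:[25,57/2] y:[115/3,131/3] z:[31,36] -> miss, prune
  N11 x:[51/2,71/2] y:[127/3,146/3] z:[23,73/2] -> miss, prune

order=[0, 3, 4, 5, 2, 9, 11]  |boxes|=7  |leaves|=1  hit=P9

== RESULT ==
7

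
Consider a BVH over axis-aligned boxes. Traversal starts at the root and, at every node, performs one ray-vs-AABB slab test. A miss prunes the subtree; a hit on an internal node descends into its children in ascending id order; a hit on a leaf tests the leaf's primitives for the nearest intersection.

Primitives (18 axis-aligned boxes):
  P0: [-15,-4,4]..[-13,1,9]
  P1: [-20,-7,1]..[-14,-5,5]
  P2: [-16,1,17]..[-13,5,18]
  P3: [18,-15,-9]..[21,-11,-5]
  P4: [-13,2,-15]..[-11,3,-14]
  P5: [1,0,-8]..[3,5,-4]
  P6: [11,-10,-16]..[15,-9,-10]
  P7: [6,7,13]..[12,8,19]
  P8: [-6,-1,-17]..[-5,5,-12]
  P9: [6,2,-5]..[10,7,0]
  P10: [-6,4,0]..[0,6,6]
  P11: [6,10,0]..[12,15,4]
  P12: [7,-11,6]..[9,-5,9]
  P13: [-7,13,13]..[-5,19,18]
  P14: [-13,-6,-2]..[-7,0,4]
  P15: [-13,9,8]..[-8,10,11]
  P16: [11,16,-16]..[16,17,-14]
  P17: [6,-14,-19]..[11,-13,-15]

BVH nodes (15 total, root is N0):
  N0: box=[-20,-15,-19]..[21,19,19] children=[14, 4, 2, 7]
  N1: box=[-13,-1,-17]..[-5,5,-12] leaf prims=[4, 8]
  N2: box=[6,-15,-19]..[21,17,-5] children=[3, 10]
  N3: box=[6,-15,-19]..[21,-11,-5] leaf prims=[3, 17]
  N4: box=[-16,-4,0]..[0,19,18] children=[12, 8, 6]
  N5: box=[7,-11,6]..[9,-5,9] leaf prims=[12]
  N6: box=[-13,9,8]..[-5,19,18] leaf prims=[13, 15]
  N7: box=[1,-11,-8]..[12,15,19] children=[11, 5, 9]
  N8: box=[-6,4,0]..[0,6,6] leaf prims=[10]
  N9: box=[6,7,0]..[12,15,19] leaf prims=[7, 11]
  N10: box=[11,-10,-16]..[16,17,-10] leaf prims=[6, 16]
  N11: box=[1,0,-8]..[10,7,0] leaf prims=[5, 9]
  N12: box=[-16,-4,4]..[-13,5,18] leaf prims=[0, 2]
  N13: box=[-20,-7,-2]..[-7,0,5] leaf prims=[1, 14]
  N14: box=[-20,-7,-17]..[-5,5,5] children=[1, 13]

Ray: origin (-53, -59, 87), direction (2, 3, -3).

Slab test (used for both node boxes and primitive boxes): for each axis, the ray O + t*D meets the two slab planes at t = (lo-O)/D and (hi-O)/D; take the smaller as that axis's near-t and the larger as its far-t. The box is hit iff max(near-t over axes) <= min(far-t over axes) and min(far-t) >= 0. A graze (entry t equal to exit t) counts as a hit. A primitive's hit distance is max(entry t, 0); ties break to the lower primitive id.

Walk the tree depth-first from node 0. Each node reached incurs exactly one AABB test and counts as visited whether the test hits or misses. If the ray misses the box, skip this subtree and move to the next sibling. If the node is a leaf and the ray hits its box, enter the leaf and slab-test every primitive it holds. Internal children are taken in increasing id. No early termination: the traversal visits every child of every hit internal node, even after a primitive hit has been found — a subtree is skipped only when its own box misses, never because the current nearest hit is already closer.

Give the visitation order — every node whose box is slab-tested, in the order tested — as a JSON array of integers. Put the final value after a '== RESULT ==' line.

Trace the traversal:
N0 x:[33/2,37] y:[44/3,26] z:[68/3,106/3] -> hit [68/3,26], descend [2, 4, 7, 14]
  N2 x:[59/2,37] y:[44/3,76/3] z:[92/3,106/3] -> miss, prune
  N4 x:[37/2,53/2] y:[55/3,26] z:[23,29] -> hit [23,26], descend [6, 8, 12]
    N6 x:[20,24] y:[68/3,26] z:[23,79/3] -> hit [23,24] leaf, test {P13@t=24, P15(miss)}
    N8 x:[47/2,53/2] y:[21,65/3] z:[27,29] -> miss, prune
    N12 x:[37/2,20] y:[55/3,64/3] z:[23,83/3] -> miss, prune
  N7 x:[27,65/2] y:[16,74/3] z:[68/3,95/3] -> miss, prune
  N14 x:[33/2,24] y:[52/3,64/3] z:[82/3,104/3] -> miss, prune

order=[0, 2, 4, 6, 8, 12, 7, 14]  |boxes|=8  |leaves|=1  hit=P13

== RESULT ==
[0, 2, 4, 6, 8, 12, 7, 14]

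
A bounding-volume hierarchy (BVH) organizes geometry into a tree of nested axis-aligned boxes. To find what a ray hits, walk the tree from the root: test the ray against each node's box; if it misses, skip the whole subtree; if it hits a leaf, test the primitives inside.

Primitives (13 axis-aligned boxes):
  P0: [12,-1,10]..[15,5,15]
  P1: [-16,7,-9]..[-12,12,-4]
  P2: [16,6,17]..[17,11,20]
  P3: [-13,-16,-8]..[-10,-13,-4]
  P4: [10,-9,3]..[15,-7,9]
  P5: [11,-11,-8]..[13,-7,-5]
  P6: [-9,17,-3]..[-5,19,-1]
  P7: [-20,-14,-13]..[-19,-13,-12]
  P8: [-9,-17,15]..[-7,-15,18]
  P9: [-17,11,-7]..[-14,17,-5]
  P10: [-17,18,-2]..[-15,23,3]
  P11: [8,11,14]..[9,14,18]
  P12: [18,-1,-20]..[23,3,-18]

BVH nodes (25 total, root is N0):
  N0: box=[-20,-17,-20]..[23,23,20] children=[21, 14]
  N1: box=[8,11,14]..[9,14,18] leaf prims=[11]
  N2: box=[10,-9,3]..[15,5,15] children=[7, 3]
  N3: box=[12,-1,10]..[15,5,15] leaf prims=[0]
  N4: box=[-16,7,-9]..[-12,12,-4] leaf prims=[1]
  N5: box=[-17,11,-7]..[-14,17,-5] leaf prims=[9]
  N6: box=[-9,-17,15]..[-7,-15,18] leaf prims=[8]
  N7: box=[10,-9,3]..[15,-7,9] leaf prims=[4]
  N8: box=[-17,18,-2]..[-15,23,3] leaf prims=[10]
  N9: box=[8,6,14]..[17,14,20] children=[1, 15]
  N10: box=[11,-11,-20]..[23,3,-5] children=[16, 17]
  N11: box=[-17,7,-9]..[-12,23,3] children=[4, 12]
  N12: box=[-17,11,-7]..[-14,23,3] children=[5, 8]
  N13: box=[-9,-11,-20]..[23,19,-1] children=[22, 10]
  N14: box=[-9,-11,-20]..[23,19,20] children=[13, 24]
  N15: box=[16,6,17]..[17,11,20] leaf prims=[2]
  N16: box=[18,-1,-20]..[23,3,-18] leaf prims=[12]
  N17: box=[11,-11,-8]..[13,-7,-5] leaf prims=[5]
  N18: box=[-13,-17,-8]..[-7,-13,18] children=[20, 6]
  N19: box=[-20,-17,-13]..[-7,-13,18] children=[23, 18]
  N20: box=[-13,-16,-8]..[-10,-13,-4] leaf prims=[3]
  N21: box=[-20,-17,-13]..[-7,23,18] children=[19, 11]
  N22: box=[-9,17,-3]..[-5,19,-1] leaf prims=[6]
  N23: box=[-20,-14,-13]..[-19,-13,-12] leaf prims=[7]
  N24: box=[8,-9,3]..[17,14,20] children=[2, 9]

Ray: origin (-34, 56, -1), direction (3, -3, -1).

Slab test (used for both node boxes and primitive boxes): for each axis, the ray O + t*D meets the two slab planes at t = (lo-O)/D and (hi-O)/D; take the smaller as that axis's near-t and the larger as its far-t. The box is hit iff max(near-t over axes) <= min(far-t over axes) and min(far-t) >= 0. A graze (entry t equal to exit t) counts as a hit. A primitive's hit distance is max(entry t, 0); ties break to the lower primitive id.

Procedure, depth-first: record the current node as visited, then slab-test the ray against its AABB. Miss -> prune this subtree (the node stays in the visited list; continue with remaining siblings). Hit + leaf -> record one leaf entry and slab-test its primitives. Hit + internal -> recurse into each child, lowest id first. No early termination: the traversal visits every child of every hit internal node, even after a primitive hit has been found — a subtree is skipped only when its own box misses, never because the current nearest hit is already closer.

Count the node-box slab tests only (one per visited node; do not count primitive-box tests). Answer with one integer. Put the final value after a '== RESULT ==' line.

Trace the traversal:
N0 x:[14/3,19] y:[11,73/3] z:[-21,19] -> hit [11,19], descend [14, 21]
  N14 x:[25/3,19] y:[37/3,67/3] z:[-21,19] -> hit [37/3,19], descend [13, 24]
    N13 x:[25/3,19] y:[37/3,67/3] z:[0,19] -> hit [37/3,19], descend [10, 22]
      N10 x:[15,19] y:[53/3,67/3] z:[4,19] -> hit [53/3,19], descend [16, 17]
        N16 x:[52/3,19] y:[53/3,19] z:[17,19] -> hit [53/3,19] leaf, test {P12@t=53/3}
        N17 x:[15,47/3] y:[21,67/3] z:[4,7] -> miss, prune
      N22 x:[25/3,29/3] y:[37/3,13] z:[0,2] -> miss, prune
    N24 x:[14,17] y:[14,65/3] z:[-21,-4] -> miss, prune
  N21 x:[14/3,9] y:[11,73/3] z:[-19,12] -> miss, prune

9 AABB tests over nodes [0, 14, 13, 10, 16, 17, 22, 24, 21]; 1 leaf entered; closest P12.

== RESULT ==
9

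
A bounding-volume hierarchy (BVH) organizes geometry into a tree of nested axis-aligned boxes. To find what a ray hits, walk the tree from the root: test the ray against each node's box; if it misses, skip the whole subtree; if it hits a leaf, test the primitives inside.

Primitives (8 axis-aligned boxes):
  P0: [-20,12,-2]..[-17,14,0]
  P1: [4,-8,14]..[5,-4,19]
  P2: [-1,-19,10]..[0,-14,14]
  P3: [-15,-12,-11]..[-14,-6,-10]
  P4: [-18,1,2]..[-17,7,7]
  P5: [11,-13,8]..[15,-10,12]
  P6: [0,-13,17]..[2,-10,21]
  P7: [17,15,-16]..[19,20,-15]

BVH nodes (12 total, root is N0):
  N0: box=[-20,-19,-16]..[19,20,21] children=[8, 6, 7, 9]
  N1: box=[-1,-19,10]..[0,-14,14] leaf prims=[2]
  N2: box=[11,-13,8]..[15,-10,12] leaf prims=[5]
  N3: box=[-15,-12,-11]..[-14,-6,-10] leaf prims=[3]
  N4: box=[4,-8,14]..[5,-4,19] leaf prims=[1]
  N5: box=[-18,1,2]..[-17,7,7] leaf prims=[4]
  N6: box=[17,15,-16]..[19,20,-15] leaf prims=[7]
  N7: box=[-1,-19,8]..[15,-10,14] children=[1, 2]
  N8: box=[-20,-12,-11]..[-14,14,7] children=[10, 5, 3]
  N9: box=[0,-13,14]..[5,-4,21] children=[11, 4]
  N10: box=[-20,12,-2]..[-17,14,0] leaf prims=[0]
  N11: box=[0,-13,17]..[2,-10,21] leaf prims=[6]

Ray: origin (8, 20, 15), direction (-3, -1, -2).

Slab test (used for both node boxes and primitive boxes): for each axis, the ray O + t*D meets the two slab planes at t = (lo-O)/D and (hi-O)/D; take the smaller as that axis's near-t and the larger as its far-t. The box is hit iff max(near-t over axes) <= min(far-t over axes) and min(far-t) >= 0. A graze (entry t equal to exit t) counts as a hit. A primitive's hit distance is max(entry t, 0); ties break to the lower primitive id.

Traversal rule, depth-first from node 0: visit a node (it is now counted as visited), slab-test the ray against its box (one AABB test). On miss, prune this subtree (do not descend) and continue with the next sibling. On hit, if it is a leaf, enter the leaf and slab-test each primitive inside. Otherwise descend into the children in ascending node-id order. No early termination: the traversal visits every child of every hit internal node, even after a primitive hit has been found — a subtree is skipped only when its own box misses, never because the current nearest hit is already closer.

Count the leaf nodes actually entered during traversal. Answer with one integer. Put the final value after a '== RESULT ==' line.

Trace the traversal:
N0 x:[-11/3,28/3] y:[0,39] z:[-3,31/2] -> hit [0,28/3], descend [6, 7, 8, 9]
  N6 x:[-11/3,-3] y:[0,5] z:[15,31/2] -> miss, prune
  N7 x:[-7/3,3] y:[30,39] z:[1/2,7/2] -> miss, prune
  N8 x:[22/3,28/3] y:[6,32] z:[4,13] -> hit [22/3,28/3], descend [3, 5, 10]
    N3 x:[22/3,23/3] y:[26,32] z:[25/2,13] -> miss, prune
    N5 x:[25/3,26/3] y:[13,19] z:[4,13/2] -> miss, prune
    N10 x:[25/3,28/3] y:[6,8] z:[15/2,17/2] -> miss, prune
  N9 x:[1,8/3] y:[24,33] z:[-3,1/2] -> miss, prune

8 AABB tests over nodes [0, 6, 7, 8, 3, 5, 10, 9]; 0 leaves entered; closest miss.

== RESULT ==
0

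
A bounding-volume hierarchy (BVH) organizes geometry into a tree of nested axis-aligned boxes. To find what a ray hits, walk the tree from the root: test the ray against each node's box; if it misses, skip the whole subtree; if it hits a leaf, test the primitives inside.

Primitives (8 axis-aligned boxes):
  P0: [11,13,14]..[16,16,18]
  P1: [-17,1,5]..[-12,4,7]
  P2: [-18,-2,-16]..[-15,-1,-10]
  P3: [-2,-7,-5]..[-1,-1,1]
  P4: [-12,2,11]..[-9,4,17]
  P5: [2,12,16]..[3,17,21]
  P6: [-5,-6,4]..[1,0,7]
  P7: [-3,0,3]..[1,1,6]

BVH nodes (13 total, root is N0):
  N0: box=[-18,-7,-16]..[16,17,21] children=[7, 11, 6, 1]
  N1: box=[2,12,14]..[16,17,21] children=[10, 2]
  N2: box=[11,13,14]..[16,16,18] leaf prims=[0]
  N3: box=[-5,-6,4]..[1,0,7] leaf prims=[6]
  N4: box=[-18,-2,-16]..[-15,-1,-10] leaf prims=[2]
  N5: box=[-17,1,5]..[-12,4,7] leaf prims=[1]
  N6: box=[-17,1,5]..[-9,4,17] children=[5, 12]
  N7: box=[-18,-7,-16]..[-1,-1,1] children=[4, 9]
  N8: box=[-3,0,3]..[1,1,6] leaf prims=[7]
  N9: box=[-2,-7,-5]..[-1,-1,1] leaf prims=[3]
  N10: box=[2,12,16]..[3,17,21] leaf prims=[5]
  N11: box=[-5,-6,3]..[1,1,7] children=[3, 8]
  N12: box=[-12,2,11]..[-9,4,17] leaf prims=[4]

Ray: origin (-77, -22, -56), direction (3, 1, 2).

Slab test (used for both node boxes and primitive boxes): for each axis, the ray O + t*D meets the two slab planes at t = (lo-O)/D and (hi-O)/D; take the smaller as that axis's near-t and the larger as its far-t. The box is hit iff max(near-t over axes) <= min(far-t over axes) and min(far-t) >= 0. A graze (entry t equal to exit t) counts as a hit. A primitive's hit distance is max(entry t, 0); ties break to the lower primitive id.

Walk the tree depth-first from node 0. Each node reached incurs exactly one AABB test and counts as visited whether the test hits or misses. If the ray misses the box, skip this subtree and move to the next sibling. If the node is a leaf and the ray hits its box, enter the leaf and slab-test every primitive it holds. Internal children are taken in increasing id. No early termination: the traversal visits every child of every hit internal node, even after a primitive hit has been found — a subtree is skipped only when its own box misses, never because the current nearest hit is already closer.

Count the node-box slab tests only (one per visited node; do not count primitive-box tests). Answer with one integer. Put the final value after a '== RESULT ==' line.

Walk:
N0 x:[59/3,31] y:[15,39] z:[20,77/2] -> hit [20,31], descend [1, 6, 7, 11]
  N1 x:[79/3,31] y:[34,39] z:[35,77/2] -> miss, prune
  N6 x:[20,68/3] y:[23,26] z:[61/2,73/2] -> miss, prune
  N7 x:[59/3,76/3] y:[15,21] z:[20,57/2] -> hit [20,21], descend [4, 9]
    N4 x:[59/3,62/3] y:[20,21] z:[20,23] -> hit [20,62/3] leaf, test {P2@t=20}
    N9 x:[25,76/3] y:[15,21] z:[51/2,57/2] -> miss, prune
  N11 x:[24,26] y:[16,23] z:[59/2,63/2] -> miss, prune

7 AABB tests over nodes [0, 1, 6, 7, 4, 9, 11]; 1 leaf entered; closest P2.

== RESULT ==
7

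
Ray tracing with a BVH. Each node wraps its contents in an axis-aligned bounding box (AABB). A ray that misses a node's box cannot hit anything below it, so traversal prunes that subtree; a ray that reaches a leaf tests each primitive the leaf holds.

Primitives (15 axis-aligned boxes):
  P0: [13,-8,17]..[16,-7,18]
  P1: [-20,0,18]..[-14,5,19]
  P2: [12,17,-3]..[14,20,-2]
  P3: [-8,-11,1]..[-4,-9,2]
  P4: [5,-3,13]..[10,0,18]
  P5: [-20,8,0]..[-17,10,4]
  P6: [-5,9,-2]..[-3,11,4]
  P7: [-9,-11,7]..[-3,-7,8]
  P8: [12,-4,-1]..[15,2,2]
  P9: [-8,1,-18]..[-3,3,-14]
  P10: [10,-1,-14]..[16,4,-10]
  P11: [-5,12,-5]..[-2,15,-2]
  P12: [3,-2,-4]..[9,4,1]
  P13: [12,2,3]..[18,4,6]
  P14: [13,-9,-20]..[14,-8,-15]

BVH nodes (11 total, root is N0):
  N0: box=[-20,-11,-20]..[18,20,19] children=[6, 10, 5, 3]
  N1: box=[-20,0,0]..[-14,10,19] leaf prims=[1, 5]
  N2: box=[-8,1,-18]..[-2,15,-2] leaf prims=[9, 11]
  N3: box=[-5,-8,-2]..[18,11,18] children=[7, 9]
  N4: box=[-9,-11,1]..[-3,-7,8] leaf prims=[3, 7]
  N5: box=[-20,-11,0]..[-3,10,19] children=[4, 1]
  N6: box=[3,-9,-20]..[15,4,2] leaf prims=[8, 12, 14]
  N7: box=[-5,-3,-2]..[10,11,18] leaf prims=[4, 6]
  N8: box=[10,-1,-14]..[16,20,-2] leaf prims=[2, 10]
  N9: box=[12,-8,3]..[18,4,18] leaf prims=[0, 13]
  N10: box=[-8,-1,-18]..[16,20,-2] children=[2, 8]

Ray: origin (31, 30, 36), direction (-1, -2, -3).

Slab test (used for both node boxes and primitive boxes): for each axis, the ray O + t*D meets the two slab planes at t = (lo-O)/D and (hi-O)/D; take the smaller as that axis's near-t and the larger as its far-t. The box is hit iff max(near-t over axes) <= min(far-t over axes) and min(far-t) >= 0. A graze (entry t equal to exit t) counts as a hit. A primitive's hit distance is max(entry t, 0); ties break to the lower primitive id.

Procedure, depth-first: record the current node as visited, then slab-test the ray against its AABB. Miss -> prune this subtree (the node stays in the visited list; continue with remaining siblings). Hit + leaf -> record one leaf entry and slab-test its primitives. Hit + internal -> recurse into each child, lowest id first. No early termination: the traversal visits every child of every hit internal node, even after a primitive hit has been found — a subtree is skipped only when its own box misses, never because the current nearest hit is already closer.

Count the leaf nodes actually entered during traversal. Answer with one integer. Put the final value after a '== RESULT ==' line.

Traverse from the root:
N0 x:[13,51] y:[5,41/2] z:[17/3,56/3] -> hit [13,56/3], descend [3, 5, 6, 10]
  N3 x:[13,36] y:[19/2,19] z:[6,38/3] -> miss, prune
  N5 x:[34,51] y:[10,41/2] z:[17/3,12] -> miss, prune
  N6 x:[16,28] y:[13,39/2] z:[34/3,56/3] -> hit [16,56/3] leaf, test {P8(miss), P12(miss), P14(miss)}
  N10 x:[15,39] y:[5,31/2] z:[38/3,18] -> hit [15,31/2], descend [2, 8]
    N2 x:[33,39] y:[15/2,29/2] z:[38/3,18] -> miss, prune
    N8 x:[15,21] y:[5,31/2] z:[38/3,50/3] -> hit [15,31/2] leaf, test {P2(miss), P10@t=46/3}

order=[0, 3, 5, 6, 10, 2, 8]  |boxes|=7  |leaves|=2  hit=P10

== RESULT ==
2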